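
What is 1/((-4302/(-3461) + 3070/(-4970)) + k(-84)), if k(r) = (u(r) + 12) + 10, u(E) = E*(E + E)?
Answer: 1720117/24313209245 ≈ 7.0748e-5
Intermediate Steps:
u(E) = 2*E² (u(E) = E*(2*E) = 2*E²)
k(r) = 22 + 2*r² (k(r) = (2*r² + 12) + 10 = (12 + 2*r²) + 10 = 22 + 2*r²)
1/((-4302/(-3461) + 3070/(-4970)) + k(-84)) = 1/((-4302/(-3461) + 3070/(-4970)) + (22 + 2*(-84)²)) = 1/((-4302*(-1/3461) + 3070*(-1/4970)) + (22 + 2*7056)) = 1/((4302/3461 - 307/497) + (22 + 14112)) = 1/(1075567/1720117 + 14134) = 1/(24313209245/1720117) = 1720117/24313209245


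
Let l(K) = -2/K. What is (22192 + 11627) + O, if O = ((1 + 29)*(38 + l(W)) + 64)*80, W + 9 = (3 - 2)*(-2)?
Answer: 1436329/11 ≈ 1.3058e+5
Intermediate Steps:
W = -11 (W = -9 + (3 - 2)*(-2) = -9 + 1*(-2) = -9 - 2 = -11)
O = 1064320/11 (O = ((1 + 29)*(38 - 2/(-11)) + 64)*80 = (30*(38 - 2*(-1/11)) + 64)*80 = (30*(38 + 2/11) + 64)*80 = (30*(420/11) + 64)*80 = (12600/11 + 64)*80 = (13304/11)*80 = 1064320/11 ≈ 96756.)
(22192 + 11627) + O = (22192 + 11627) + 1064320/11 = 33819 + 1064320/11 = 1436329/11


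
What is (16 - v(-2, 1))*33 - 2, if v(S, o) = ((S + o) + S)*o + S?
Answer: 691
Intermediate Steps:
v(S, o) = S + o*(o + 2*S) (v(S, o) = (o + 2*S)*o + S = o*(o + 2*S) + S = S + o*(o + 2*S))
(16 - v(-2, 1))*33 - 2 = (16 - (-2 + 1**2 + 2*(-2)*1))*33 - 2 = (16 - (-2 + 1 - 4))*33 - 2 = (16 - 1*(-5))*33 - 2 = (16 + 5)*33 - 2 = 21*33 - 2 = 693 - 2 = 691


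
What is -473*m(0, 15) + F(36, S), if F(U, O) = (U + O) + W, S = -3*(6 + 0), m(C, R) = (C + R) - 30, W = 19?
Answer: 7132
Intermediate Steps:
m(C, R) = -30 + C + R
S = -18 (S = -3*6 = -18)
F(U, O) = 19 + O + U (F(U, O) = (U + O) + 19 = (O + U) + 19 = 19 + O + U)
-473*m(0, 15) + F(36, S) = -473*(-30 + 0 + 15) + (19 - 18 + 36) = -473*(-15) + 37 = 7095 + 37 = 7132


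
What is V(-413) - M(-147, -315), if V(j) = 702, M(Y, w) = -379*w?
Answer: -118683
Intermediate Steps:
V(-413) - M(-147, -315) = 702 - (-379)*(-315) = 702 - 1*119385 = 702 - 119385 = -118683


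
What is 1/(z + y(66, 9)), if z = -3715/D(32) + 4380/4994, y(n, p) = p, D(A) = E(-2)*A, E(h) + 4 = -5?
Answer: 719136/16379299 ≈ 0.043905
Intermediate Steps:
E(h) = -9 (E(h) = -4 - 5 = -9)
D(A) = -9*A
z = 9907075/719136 (z = -3715/((-9*32)) + 4380/4994 = -3715/(-288) + 4380*(1/4994) = -3715*(-1/288) + 2190/2497 = 3715/288 + 2190/2497 = 9907075/719136 ≈ 13.776)
1/(z + y(66, 9)) = 1/(9907075/719136 + 9) = 1/(16379299/719136) = 719136/16379299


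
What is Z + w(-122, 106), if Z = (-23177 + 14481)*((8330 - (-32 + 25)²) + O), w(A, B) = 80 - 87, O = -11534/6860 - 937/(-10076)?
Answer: -311036489351321/4320085 ≈ -7.1998e+7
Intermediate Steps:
O = -27447191/17280340 (O = -11534*1/6860 - 937*(-1/10076) = -5767/3430 + 937/10076 = -27447191/17280340 ≈ -1.5883)
w(A, B) = -7
Z = -311036459110726/4320085 (Z = (-23177 + 14481)*((8330 - (-32 + 25)²) - 27447191/17280340) = -8696*((8330 - 1*(-7)²) - 27447191/17280340) = -8696*((8330 - 1*49) - 27447191/17280340) = -8696*((8330 - 49) - 27447191/17280340) = -8696*(8281 - 27447191/17280340) = -8696*143071048349/17280340 = -311036459110726/4320085 ≈ -7.1998e+7)
Z + w(-122, 106) = -311036459110726/4320085 - 7 = -311036489351321/4320085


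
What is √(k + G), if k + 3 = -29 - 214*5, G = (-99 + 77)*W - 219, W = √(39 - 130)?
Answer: √(-1321 - 22*I*√91) ≈ 2.8781 - 36.459*I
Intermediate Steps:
W = I*√91 (W = √(-91) = I*√91 ≈ 9.5394*I)
G = -219 - 22*I*√91 (G = (-99 + 77)*(I*√91) - 219 = -22*I*√91 - 219 = -219 - 22*I*√91 ≈ -219.0 - 209.87*I)
k = -1102 (k = -3 + (-29 - 214*5) = -3 + (-29 - 1070) = -3 - 1099 = -1102)
√(k + G) = √(-1102 + (-219 - 22*I*√91)) = √(-1321 - 22*I*√91)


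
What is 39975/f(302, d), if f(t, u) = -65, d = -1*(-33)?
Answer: -615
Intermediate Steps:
d = 33
39975/f(302, d) = 39975/(-65) = 39975*(-1/65) = -615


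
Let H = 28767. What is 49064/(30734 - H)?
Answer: 49064/1967 ≈ 24.944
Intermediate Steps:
49064/(30734 - H) = 49064/(30734 - 1*28767) = 49064/(30734 - 28767) = 49064/1967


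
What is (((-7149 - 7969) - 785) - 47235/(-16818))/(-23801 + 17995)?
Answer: 89136473/32548436 ≈ 2.7386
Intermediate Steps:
(((-7149 - 7969) - 785) - 47235/(-16818))/(-23801 + 17995) = ((-15118 - 785) - 47235*(-1/16818))/(-5806) = (-15903 + 15745/5606)*(-1/5806) = -89136473/5606*(-1/5806) = 89136473/32548436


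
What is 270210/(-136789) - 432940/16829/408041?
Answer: -1855570212077350/939319391953321 ≈ -1.9754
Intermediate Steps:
270210/(-136789) - 432940/16829/408041 = 270210*(-1/136789) - 432940*1/16829*(1/408041) = -270210/136789 - 432940/16829*1/408041 = -270210/136789 - 432940/6866921989 = -1855570212077350/939319391953321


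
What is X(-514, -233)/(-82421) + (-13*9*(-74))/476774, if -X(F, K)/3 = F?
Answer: -10792245/19648094927 ≈ -0.00054928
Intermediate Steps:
X(F, K) = -3*F
X(-514, -233)/(-82421) + (-13*9*(-74))/476774 = -3*(-514)/(-82421) + (-13*9*(-74))/476774 = 1542*(-1/82421) - 117*(-74)*(1/476774) = -1542/82421 + 8658*(1/476774) = -1542/82421 + 4329/238387 = -10792245/19648094927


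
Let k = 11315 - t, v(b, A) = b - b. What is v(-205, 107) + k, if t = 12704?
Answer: -1389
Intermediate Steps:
v(b, A) = 0
k = -1389 (k = 11315 - 1*12704 = 11315 - 12704 = -1389)
v(-205, 107) + k = 0 - 1389 = -1389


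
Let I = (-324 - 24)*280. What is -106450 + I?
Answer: -203890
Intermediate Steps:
I = -97440 (I = -348*280 = -97440)
-106450 + I = -106450 - 97440 = -203890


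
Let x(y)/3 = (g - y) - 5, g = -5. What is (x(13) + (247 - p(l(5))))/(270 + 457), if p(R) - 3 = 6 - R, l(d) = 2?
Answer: 171/727 ≈ 0.23521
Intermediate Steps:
p(R) = 9 - R (p(R) = 3 + (6 - R) = 9 - R)
x(y) = -30 - 3*y (x(y) = 3*((-5 - y) - 5) = 3*(-10 - y) = -30 - 3*y)
(x(13) + (247 - p(l(5))))/(270 + 457) = ((-30 - 3*13) + (247 - (9 - 1*2)))/(270 + 457) = ((-30 - 39) + (247 - (9 - 2)))/727 = (-69 + (247 - 1*7))*(1/727) = (-69 + (247 - 7))*(1/727) = (-69 + 240)*(1/727) = 171*(1/727) = 171/727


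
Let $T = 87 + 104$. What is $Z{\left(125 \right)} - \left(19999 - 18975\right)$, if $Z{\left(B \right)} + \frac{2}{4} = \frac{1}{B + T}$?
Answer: $- \frac{323741}{316} \approx -1024.5$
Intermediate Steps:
$T = 191$
$Z{\left(B \right)} = - \frac{1}{2} + \frac{1}{191 + B}$ ($Z{\left(B \right)} = - \frac{1}{2} + \frac{1}{B + 191} = - \frac{1}{2} + \frac{1}{191 + B}$)
$Z{\left(125 \right)} - \left(19999 - 18975\right) = \frac{-189 - 125}{2 \left(191 + 125\right)} - \left(19999 - 18975\right) = \frac{-189 - 125}{2 \cdot 316} - \left(19999 - 18975\right) = \frac{1}{2} \cdot \frac{1}{316} \left(-314\right) - 1024 = - \frac{157}{316} - 1024 = - \frac{323741}{316}$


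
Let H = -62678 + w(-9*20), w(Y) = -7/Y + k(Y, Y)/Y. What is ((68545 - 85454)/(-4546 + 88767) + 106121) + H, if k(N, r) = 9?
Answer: 329291555239/7579890 ≈ 43443.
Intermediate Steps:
w(Y) = 2/Y (w(Y) = -7/Y + 9/Y = 2/Y)
H = -5641021/90 (H = -62678 + 2/((-9*20)) = -62678 + 2/(-180) = -62678 + 2*(-1/180) = -62678 - 1/90 = -5641021/90 ≈ -62678.)
((68545 - 85454)/(-4546 + 88767) + 106121) + H = ((68545 - 85454)/(-4546 + 88767) + 106121) - 5641021/90 = (-16909/84221 + 106121) - 5641021/90 = 8937599832/84221 - 5641021/90 = 329291555239/7579890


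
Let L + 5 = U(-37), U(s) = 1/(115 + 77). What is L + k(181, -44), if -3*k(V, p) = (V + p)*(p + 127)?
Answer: -242901/64 ≈ -3795.3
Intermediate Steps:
U(s) = 1/192
k(V, p) = -(127 + p)*(V + p)/3 (k(V, p) = -(V + p)*(p + 127)/3 = -(V + p)*(127 + p)/3 = -(127 + p)*(V + p)/3)
L = -959/192 (L = -5 + 1/192 = -959/192 ≈ -4.9948)
L + k(181, -44) = -959/192 + (-127/3*181 - 127/3*(-44) - ⅓*(-44)² - ⅓*181*(-44)) = -959/192 + (-22987/3 + 5588/3 - ⅓*1936 + 7964/3) = -959/192 + (-22987/3 + 5588/3 - 1936/3 + 7964/3) = -959/192 - 11371/3 = -242901/64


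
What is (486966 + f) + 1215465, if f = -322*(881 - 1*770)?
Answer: 1666689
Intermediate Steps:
f = -35742 (f = -322*(881 - 770) = -322*111 = -35742)
(486966 + f) + 1215465 = (486966 - 35742) + 1215465 = 451224 + 1215465 = 1666689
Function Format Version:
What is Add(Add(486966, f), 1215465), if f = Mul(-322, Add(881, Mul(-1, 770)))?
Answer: 1666689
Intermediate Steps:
f = -35742 (f = Mul(-322, Add(881, -770)) = Mul(-322, 111) = -35742)
Add(Add(486966, f), 1215465) = Add(Add(486966, -35742), 1215465) = Add(451224, 1215465) = 1666689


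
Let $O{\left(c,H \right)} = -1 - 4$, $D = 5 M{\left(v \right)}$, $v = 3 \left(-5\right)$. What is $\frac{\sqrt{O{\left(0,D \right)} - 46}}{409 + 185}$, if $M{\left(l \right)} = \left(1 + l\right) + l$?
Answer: $\frac{i \sqrt{51}}{594} \approx 0.012023 i$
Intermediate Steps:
$v = -15$
$M{\left(l \right)} = 1 + 2 l$
$D = -145$ ($D = 5 \left(1 + 2 \left(-15\right)\right) = 5 \left(1 - 30\right) = 5 \left(-29\right) = -145$)
$O{\left(c,H \right)} = -5$ ($O{\left(c,H \right)} = -1 - 4 = -5$)
$\frac{\sqrt{O{\left(0,D \right)} - 46}}{409 + 185} = \frac{\sqrt{-5 - 46}}{409 + 185} = \frac{\sqrt{-51}}{594} = i \sqrt{51} \cdot \frac{1}{594} = \frac{i \sqrt{51}}{594}$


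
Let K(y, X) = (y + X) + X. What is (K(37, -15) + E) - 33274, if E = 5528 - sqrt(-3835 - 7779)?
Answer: -27739 - I*sqrt(11614) ≈ -27739.0 - 107.77*I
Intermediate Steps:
K(y, X) = y + 2*X (K(y, X) = (X + y) + X = y + 2*X)
E = 5528 - I*sqrt(11614) (E = 5528 - sqrt(-11614) = 5528 - I*sqrt(11614) ≈ 5528.0 - 107.77*I)
(K(37, -15) + E) - 33274 = ((37 + 2*(-15)) + (5528 - I*sqrt(11614))) - 33274 = ((37 - 30) + (5528 - I*sqrt(11614))) - 33274 = (7 + (5528 - I*sqrt(11614))) - 33274 = (5535 - I*sqrt(11614)) - 33274 = -27739 - I*sqrt(11614)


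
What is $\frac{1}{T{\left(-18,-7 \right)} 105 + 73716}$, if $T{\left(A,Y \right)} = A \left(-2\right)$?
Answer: $\frac{1}{77496} \approx 1.2904 \cdot 10^{-5}$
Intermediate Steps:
$T{\left(A,Y \right)} = - 2 A$
$\frac{1}{T{\left(-18,-7 \right)} 105 + 73716} = \frac{1}{\left(-2\right) \left(-18\right) 105 + 73716} = \frac{1}{36 \cdot 105 + 73716} = \frac{1}{3780 + 73716} = \frac{1}{77496}$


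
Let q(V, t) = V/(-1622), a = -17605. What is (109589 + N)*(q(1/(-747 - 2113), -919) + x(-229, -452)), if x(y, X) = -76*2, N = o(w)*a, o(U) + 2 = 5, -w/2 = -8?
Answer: -20016123321693/2319460 ≈ -8.6296e+6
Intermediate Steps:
w = 16 (w = -2*(-8) = 16)
o(U) = 3 (o(U) = -2 + 5 = 3)
q(V, t) = -V/1622 (q(V, t) = V*(-1/1622) = -V/1622)
N = -52815 (N = 3*(-17605) = -52815)
x(y, X) = -152
(109589 + N)*(q(1/(-747 - 2113), -919) + x(-229, -452)) = (109589 - 52815)*(-1/(1622*(-747 - 2113)) - 152) = 56774*(-1/1622/(-2860) - 152) = 56774*(-1/1622*(-1/2860) - 152) = 56774*(1/4638920 - 152) = 56774*(-705115839/4638920) = -20016123321693/2319460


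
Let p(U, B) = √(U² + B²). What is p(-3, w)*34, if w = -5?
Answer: 34*√34 ≈ 198.25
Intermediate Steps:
p(U, B) = √(B² + U²)
p(-3, w)*34 = √((-5)² + (-3)²)*34 = √(25 + 9)*34 = √34*34 = 34*√34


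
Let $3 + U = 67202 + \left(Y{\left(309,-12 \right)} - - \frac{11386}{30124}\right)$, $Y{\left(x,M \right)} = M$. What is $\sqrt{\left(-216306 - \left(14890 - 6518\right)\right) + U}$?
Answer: $\frac{i \sqrt{35728927907438}}{15062} \approx 396.85 i$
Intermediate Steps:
$U = \frac{1011976287}{15062}$ ($U = -3 + \left(67202 - \left(12 - \frac{11386}{30124}\right)\right) = -3 + \left(67202 - \left(12 - \frac{5693}{15062}\right)\right) = -3 + \left(67202 - \frac{175051}{15062}\right) = -3 + \frac{1012021473}{15062} = \frac{1011976287}{15062} \approx 67187.0$)
$\sqrt{\left(-216306 - \left(14890 - 6518\right)\right) + U} = \sqrt{\left(-216306 - \left(14890 - 6518\right)\right) + \frac{1011976287}{15062}} = \sqrt{\left(-216306 - 8372\right) + \frac{1011976287}{15062}} = \sqrt{-224678 + \frac{1011976287}{15062}} = \sqrt{- \frac{2372123749}{15062}} = \frac{i \sqrt{35728927907438}}{15062}$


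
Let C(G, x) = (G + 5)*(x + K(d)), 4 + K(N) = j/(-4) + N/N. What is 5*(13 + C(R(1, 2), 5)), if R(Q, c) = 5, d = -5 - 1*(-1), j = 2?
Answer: 140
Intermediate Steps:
d = -4 (d = -5 + 1 = -4)
K(N) = -7/2 (K(N) = -4 + (2/(-4) + N/N) = -4 + (2*(-1/4) + 1) = -4 + (-1/2 + 1) = -4 + 1/2 = -7/2)
C(G, x) = (5 + G)*(-7/2 + x) (C(G, x) = (G + 5)*(x - 7/2) = (5 + G)*(-7/2 + x))
5*(13 + C(R(1, 2), 5)) = 5*(13 + (-35/2 + 5*5 - 7/2*5 + 5*5)) = 5*(13 + (-35/2 + 25 - 35/2 + 25)) = 5*(13 + 15) = 5*28 = 140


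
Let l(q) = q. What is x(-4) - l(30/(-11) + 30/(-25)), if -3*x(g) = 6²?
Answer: -444/55 ≈ -8.0727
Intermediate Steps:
x(g) = -12 (x(g) = -⅓*6² = -⅓*36 = -12)
x(-4) - l(30/(-11) + 30/(-25)) = -12 - (30/(-11) + 30/(-25)) = -12 - (30*(-1/11) + 30*(-1/25)) = -12 - (-30/11 - 6/5) = -12 - 1*(-216/55) = -12 + 216/55 = -444/55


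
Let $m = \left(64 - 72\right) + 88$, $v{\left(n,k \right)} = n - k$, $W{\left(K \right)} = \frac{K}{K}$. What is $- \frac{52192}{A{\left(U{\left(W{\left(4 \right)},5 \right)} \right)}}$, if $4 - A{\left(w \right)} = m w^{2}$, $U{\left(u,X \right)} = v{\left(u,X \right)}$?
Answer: $\frac{13048}{319} \approx 40.903$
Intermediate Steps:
$W{\left(K \right)} = 1$
$m = 80$ ($m = -8 + 88 = 80$)
$U{\left(u,X \right)} = u - X$
$A{\left(w \right)} = 4 - 80 w^{2}$
$- \frac{52192}{A{\left(U{\left(W{\left(4 \right)},5 \right)} \right)}} = - \frac{52192}{4 - 80 \left(1 - 5\right)^{2}} = - \frac{52192}{4 - 80 \left(-4\right)^{2}} = - \frac{52192}{4 - 1280} = - \frac{52192}{-1276} = \left(-52192\right) \left(- \frac{1}{1276}\right) = \frac{13048}{319}$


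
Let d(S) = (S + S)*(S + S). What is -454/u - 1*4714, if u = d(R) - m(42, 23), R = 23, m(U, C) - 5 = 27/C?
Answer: -114381003/24263 ≈ -4714.2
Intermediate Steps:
m(U, C) = 5 + 27/C
d(S) = 4*S² (d(S) = (2*S)*(2*S) = 4*S²)
u = 48526/23 (u = 4*23² - (5 + 27/23) = 4*529 - (5 + 27*(1/23)) = 2116 - (5 + 27/23) = 2116 - 1*142/23 = 2116 - 142/23 = 48526/23 ≈ 2109.8)
-454/u - 1*4714 = -454/48526/23 - 1*4714 = -454*23/48526 - 4714 = -5221/24263 - 4714 = -114381003/24263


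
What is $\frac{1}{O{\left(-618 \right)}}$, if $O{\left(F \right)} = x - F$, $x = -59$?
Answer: $\frac{1}{559} \approx 0.0017889$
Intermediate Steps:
$O{\left(F \right)} = -59 - F$
$\frac{1}{O{\left(-618 \right)}} = \frac{1}{-59 - -618} = \frac{1}{-59 + 618} = \frac{1}{559}$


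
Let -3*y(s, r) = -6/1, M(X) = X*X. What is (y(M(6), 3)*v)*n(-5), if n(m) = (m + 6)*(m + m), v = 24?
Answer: -480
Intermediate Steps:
M(X) = X²
y(s, r) = 2 (y(s, r) = -(-2)/1 = -(-2) = -⅓*(-6) = 2)
n(m) = 2*m*(6 + m) (n(m) = (6 + m)*(2*m) = 2*m*(6 + m))
(y(M(6), 3)*v)*n(-5) = (2*24)*(2*(-5)*(6 - 5)) = 48*(2*(-5)*1) = 48*(-10) = -480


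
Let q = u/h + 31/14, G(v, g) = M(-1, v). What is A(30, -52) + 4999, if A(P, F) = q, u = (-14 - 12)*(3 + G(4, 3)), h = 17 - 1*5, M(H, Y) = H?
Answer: 209869/42 ≈ 4996.9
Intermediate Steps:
G(v, g) = -1
h = 12 (h = 17 - 5 = 12)
u = -52 (u = (-14 - 12)*(3 - 1) = -26*2 = -52)
q = -89/42 (q = -52/12 + 31/14 = -52*1/12 + 31*(1/14) = -13/3 + 31/14 = -89/42 ≈ -2.1190)
A(P, F) = -89/42
A(30, -52) + 4999 = -89/42 + 4999 = 209869/42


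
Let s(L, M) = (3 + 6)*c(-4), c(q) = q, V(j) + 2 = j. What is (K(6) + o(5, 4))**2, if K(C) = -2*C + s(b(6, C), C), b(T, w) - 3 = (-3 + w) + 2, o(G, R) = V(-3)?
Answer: 2809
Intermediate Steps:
V(j) = -2 + j
o(G, R) = -5 (o(G, R) = -2 - 3 = -5)
b(T, w) = 2 + w (b(T, w) = 3 + ((-3 + w) + 2) = 3 + (-1 + w) = 2 + w)
s(L, M) = -36 (s(L, M) = (3 + 6)*(-4) = 9*(-4) = -36)
K(C) = -36 - 2*C (K(C) = -2*C - 36 = -36 - 2*C)
(K(6) + o(5, 4))**2 = ((-36 - 2*6) - 5)**2 = ((-36 - 12) - 5)**2 = (-48 - 5)**2 = (-53)**2 = 2809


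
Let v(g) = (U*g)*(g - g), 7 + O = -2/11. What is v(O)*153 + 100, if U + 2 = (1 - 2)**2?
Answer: 100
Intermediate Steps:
O = -79/11 (O = -7 - 2/11 = -79/11 ≈ -7.1818)
U = -1 (U = -2 + (1 - 2)**2 = -2 + (-1)**2 = -2 + 1 = -1)
v(g) = 0 (v(g) = (-g)*(g - g) = -g*0 = 0)
v(O)*153 + 100 = 0*153 + 100 = 0 + 100 = 100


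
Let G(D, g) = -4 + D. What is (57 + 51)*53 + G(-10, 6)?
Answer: 5710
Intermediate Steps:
(57 + 51)*53 + G(-10, 6) = (57 + 51)*53 + (-4 - 10) = 108*53 - 14 = 5724 - 14 = 5710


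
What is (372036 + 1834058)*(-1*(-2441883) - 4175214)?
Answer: -3823891119114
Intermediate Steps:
(372036 + 1834058)*(-1*(-2441883) - 4175214) = 2206094*(2441883 - 4175214) = 2206094*(-1733331) = -3823891119114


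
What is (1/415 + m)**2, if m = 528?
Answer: 48014012641/172225 ≈ 2.7879e+5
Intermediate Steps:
(1/415 + m)**2 = (1/415 + 528)**2 = (219121/415)**2 = 48014012641/172225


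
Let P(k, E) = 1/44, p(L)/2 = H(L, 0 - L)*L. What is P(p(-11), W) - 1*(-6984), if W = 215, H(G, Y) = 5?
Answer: 307297/44 ≈ 6984.0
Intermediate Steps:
p(L) = 10*L (p(L) = 2*(5*L) = 10*L)
P(k, E) = 1/44
P(p(-11), W) - 1*(-6984) = 1/44 - 1*(-6984) = 1/44 + 6984 = 307297/44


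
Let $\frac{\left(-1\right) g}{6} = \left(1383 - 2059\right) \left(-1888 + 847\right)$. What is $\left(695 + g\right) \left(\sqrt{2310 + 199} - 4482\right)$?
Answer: $18921215682 - 4221601 \sqrt{2509} \approx 1.871 \cdot 10^{10}$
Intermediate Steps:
$g = -4222296$ ($g = - 6 \left(1383 - 2059\right) \left(-1888 + 847\right) = - 6 \left(\left(-676\right) \left(-1041\right)\right) = \left(-6\right) 703716 = -4222296$)
$\left(695 + g\right) \left(\sqrt{2310 + 199} - 4482\right) = \left(695 - 4222296\right) \left(\sqrt{2310 + 199} - 4482\right) = - 4221601 \left(\sqrt{2509} - 4482\right) = - 4221601 \left(-4482 + \sqrt{2509}\right) = 18921215682 - 4221601 \sqrt{2509}$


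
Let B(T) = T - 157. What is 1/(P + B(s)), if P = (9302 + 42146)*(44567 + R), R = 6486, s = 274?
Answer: 1/2626574861 ≈ 3.8072e-10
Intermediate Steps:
P = 2626574744 (P = (9302 + 42146)*(44567 + 6486) = 51448*51053 = 2626574744)
B(T) = -157 + T
1/(P + B(s)) = 1/(2626574744 + (-157 + 274)) = 1/(2626574744 + 117) = 1/2626574861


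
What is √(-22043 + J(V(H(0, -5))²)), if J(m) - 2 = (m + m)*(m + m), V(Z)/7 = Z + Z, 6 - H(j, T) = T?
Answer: √2249772583 ≈ 47432.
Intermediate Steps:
H(j, T) = 6 - T
V(Z) = 14*Z (V(Z) = 7*(Z + Z) = 7*(2*Z) = 14*Z)
J(m) = 2 + 4*m² (J(m) = 2 + (m + m)*(m + m) = 2 + (2*m)*(2*m) = 2 + 4*m²)
√(-22043 + J(V(H(0, -5))²)) = √(-22043 + (2 + 4*((14*(6 - 1*(-5)))²)²)) = √(-22043 + (2 + 4*((14*(6 + 5))²)²)) = √(-22043 + (2 + 4*((14*11)²)²)) = √(-22043 + (2 + 4*(154²)²)) = √(-22043 + (2 + 4*23716²)) = √(-22043 + (2 + 4*562448656)) = √(-22043 + (2 + 2249794624)) = √(-22043 + 2249794626) = √2249772583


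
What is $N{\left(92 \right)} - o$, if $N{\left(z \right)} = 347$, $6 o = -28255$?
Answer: $\frac{30337}{6} \approx 5056.2$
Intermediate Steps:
$o = - \frac{28255}{6}$ ($o = \frac{1}{6} \left(-28255\right) = - \frac{28255}{6} \approx -4709.2$)
$N{\left(92 \right)} - o = 347 - - \frac{28255}{6} = 347 + \frac{28255}{6} = \frac{30337}{6}$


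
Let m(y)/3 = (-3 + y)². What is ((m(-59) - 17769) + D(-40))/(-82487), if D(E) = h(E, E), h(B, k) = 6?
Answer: 6231/82487 ≈ 0.075539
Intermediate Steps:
D(E) = 6
m(y) = 3*(-3 + y)²
((m(-59) - 17769) + D(-40))/(-82487) = ((3*(-3 - 59)² - 17769) + 6)/(-82487) = ((3*(-62)² - 17769) + 6)*(-1/82487) = ((3*3844 - 17769) + 6)*(-1/82487) = ((11532 - 17769) + 6)*(-1/82487) = (-6237 + 6)*(-1/82487) = -6231*(-1/82487) = 6231/82487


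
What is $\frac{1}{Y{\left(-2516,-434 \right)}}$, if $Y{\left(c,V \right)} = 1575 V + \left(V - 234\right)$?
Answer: $- \frac{1}{684218} \approx -1.4615 \cdot 10^{-6}$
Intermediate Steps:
$Y{\left(c,V \right)} = -234 + 1576 V$ ($Y{\left(c,V \right)} = 1575 V + \left(V - 234\right) = 1575 V + \left(-234 + V\right) = -234 + 1576 V$)
$\frac{1}{Y{\left(-2516,-434 \right)}} = \frac{1}{-234 + 1576 \left(-434\right)} = \frac{1}{-234 - 683984} = \frac{1}{-684218} = - \frac{1}{684218}$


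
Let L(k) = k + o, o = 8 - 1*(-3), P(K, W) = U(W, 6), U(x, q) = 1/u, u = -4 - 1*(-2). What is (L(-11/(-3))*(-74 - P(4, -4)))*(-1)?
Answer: 1078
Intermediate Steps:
u = -2 (u = -4 + 2 = -2)
U(x, q) = -½ (U(x, q) = 1/(-2) = -½)
P(K, W) = -½
o = 11 (o = 8 + 3 = 11)
L(k) = 11 + k (L(k) = k + 11 = 11 + k)
(L(-11/(-3))*(-74 - P(4, -4)))*(-1) = ((11 - 11/(-3))*(-74 - 1*(-½)))*(-1) = ((11 - 11*(-⅓))*(-74 + ½))*(-1) = ((11 + 11/3)*(-147/2))*(-1) = ((44/3)*(-147/2))*(-1) = -1078*(-1) = 1078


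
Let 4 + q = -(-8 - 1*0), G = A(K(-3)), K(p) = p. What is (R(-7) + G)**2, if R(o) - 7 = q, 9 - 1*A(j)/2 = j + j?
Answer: 1681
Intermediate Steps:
A(j) = 18 - 4*j (A(j) = 18 - 2*(j + j) = 18 - 4*j)
G = 30 (G = 18 - 4*(-3) = 18 + 12 = 30)
q = 4 (q = -4 - (-8 - 1*0) = -4 - (-8 + 0) = -4 - 1*(-8) = -4 + 8 = 4)
R(o) = 11 (R(o) = 7 + 4 = 11)
(R(-7) + G)**2 = (11 + 30)**2 = 41**2 = 1681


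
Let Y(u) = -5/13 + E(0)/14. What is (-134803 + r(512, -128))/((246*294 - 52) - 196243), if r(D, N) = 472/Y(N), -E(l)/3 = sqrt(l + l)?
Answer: 680151/619855 ≈ 1.0973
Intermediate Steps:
E(l) = -3*sqrt(2)*sqrt(l) (E(l) = -3*sqrt(l + l) = -3*sqrt(2)*sqrt(l))
Y(u) = -5/13 (Y(u) = -5/13 - 3*sqrt(2)*sqrt(0)/14 = -5*1/13 - 3*sqrt(2)*0*(1/14) = -5/13 + 0*(1/14) = -5/13 + 0 = -5/13)
r(D, N) = -6136/5 (r(D, N) = 472/(-5/13) = 472*(-13/5) = -6136/5)
(-134803 + r(512, -128))/((246*294 - 52) - 196243) = (-134803 - 6136/5)/((246*294 - 52) - 196243) = -680151/(5*((72324 - 52) - 196243)) = -680151/(5*(72272 - 196243)) = -680151/5/(-123971) = -680151/5*(-1/123971) = 680151/619855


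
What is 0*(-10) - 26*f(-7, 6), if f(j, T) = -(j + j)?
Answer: -364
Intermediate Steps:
f(j, T) = -2*j
0*(-10) - 26*f(-7, 6) = 0*(-10) - (-52)*(-7) = 0 - 26*14 = 0 - 364 = -364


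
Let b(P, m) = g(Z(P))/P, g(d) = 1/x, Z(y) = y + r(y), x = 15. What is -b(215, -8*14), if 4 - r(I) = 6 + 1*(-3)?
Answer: -1/3225 ≈ -0.00031008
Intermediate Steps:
r(I) = 1 (r(I) = 4 - (6 + 1*(-3)) = 4 - (6 - 3) = 4 - 1*3 = 4 - 3 = 1)
Z(y) = 1 + y (Z(y) = y + 1 = 1 + y)
g(d) = 1/15
b(P, m) = 1/(15*P)
-b(215, -8*14) = -1/(15*215) = -1*1/3225 = -1/3225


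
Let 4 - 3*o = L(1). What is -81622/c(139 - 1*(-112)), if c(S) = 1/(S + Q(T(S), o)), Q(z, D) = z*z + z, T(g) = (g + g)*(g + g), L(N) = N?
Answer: -5183508628815562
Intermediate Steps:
T(g) = 4*g² (T(g) = (2*g)*(2*g) = 4*g²)
o = 1 (o = 4/3 - ⅓*1 = 4/3 - ⅓ = 1)
Q(z, D) = z + z² (Q(z, D) = z² + z = z + z²)
c(S) = 1/(S + 4*S²*(1 + 4*S²)) (c(S) = 1/(S + (4*S²)*(1 + 4*S²)) = 1/(S + 4*S²*(1 + 4*S²)))
-81622/c(139 - 1*(-112)) = -81622*(139 - 1*(-112))*(1 + 4*(139 - 1*(-112)) + 16*(139 - 1*(-112))³) = -81622*(139 + 112)*(1 + 4*(139 + 112) + 16*(139 + 112)³) = -81622/(1/(251*(1 + 4*251 + 16*251³))) = -81622/(1/(251*(1 + 1004 + 16*15813251))) = -81622/(1/(251*(1 + 1004 + 253012016))) = -81622/((1/251)/253013021) = -81622/((1/251)*(1/253013021)) = -81622/1/63506268271 = -81622*63506268271 = -5183508628815562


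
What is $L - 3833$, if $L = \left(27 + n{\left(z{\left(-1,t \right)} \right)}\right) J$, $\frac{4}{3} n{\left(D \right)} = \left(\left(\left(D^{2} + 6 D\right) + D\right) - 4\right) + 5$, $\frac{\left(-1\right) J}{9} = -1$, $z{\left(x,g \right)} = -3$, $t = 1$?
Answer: $- \frac{14657}{4} \approx -3664.3$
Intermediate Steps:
$J = 9$ ($J = \left(-9\right) \left(-1\right) = 9$)
$n{\left(D \right)} = \frac{3}{4} + \frac{3 D^{2}}{4} + \frac{21 D}{4}$ ($n{\left(D \right)} = \frac{3 \left(\left(\left(\left(D^{2} + 6 D\right) + D\right) - 4\right) + 5\right)}{4} = \frac{3 \left(\left(\left(D^{2} + 7 D\right) - 4\right) + 5\right)}{4} = \frac{3 \left(\left(-4 + D^{2} + 7 D\right) + 5\right)}{4} = \frac{3 \left(1 + D^{2} + 7 D\right)}{4} = \frac{3}{4} + \frac{3 D^{2}}{4} + \frac{21 D}{4}$)
$L = \frac{675}{4}$ ($L = \left(27 + \left(\frac{3}{4} + \frac{3 \left(-3\right)^{2}}{4} + \frac{21}{4} \left(-3\right)\right)\right) 9 = \left(27 + \left(\frac{3}{4} + \frac{3}{4} \cdot 9 - \frac{63}{4}\right)\right) 9 = \left(27 + \left(\frac{3}{4} + \frac{27}{4} - \frac{63}{4}\right)\right) 9 = \left(27 - \frac{33}{4}\right) 9 = \frac{75}{4} \cdot 9 = \frac{675}{4} \approx 168.75$)
$L - 3833 = \frac{675}{4} - 3833 = - \frac{14657}{4}$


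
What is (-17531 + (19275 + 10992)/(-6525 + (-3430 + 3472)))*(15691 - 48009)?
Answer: 1224677036440/2161 ≈ 5.6672e+8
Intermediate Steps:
(-17531 + (19275 + 10992)/(-6525 + (-3430 + 3472)))*(15691 - 48009) = (-17531 + 30267/(-6525 + 42))*(-32318) = (-17531 + 30267/(-6483))*(-32318) = (-17531 + 30267*(-1/6483))*(-32318) = (-17531 - 10089/2161)*(-32318) = -37894580/2161*(-32318) = 1224677036440/2161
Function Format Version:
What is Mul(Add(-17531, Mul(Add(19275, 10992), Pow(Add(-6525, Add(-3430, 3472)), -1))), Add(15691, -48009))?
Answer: Rational(1224677036440, 2161) ≈ 5.6672e+8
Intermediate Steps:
Mul(Add(-17531, Mul(Add(19275, 10992), Pow(Add(-6525, Add(-3430, 3472)), -1))), Add(15691, -48009)) = Mul(Add(-17531, Mul(30267, Pow(Add(-6525, 42), -1))), -32318) = Mul(Add(-17531, Mul(30267, Pow(-6483, -1))), -32318) = Mul(Add(-17531, Mul(30267, Rational(-1, 6483))), -32318) = Mul(Add(-17531, Rational(-10089, 2161)), -32318) = Mul(Rational(-37894580, 2161), -32318) = Rational(1224677036440, 2161)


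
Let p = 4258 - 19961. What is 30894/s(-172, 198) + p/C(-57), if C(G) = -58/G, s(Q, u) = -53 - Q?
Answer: -104721597/6902 ≈ -15173.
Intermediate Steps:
p = -15703
30894/s(-172, 198) + p/C(-57) = 30894/(-53 - 1*(-172)) - 15703/((-58/(-57))) = 30894/(-53 + 172) - 15703/((-58*(-1/57))) = 30894/119 - 15703/58/57 = 30894*(1/119) - 15703*57/58 = 30894/119 - 895071/58 = -104721597/6902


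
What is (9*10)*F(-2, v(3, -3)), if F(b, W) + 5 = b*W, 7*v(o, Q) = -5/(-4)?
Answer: -3375/7 ≈ -482.14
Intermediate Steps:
v(o, Q) = 5/28 (v(o, Q) = (-5/(-4))/7 = (-5*(-¼))/7 = (⅐)*(5/4) = 5/28)
F(b, W) = -5 + W*b (F(b, W) = -5 + b*W = -5 + W*b)
(9*10)*F(-2, v(3, -3)) = (9*10)*(-5 + (5/28)*(-2)) = 90*(-5 - 5/14) = 90*(-75/14) = -3375/7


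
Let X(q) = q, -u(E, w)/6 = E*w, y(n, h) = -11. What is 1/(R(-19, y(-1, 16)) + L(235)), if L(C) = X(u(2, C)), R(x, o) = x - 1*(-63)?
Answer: -1/2776 ≈ -0.00036023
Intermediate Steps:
R(x, o) = 63 + x (R(x, o) = x + 63 = 63 + x)
u(E, w) = -6*E*w
L(C) = -12*C (L(C) = -6*2*C = -12*C)
1/(R(-19, y(-1, 16)) + L(235)) = 1/((63 - 19) - 12*235) = 1/(44 - 2820) = 1/(-2776) = -1/2776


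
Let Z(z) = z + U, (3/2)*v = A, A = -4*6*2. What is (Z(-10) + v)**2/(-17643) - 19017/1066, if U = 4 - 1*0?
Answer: -337056235/18807438 ≈ -17.921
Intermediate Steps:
U = 4 (U = 4 + 0 = 4)
A = -48 (A = -24*2 = -48)
v = -32 (v = (2/3)*(-48) = -32)
Z(z) = 4 + z (Z(z) = z + 4 = 4 + z)
(Z(-10) + v)**2/(-17643) - 19017/1066 = ((4 - 10) - 32)**2/(-17643) - 19017/1066 = (-6 - 32)**2*(-1/17643) - 19017*1/1066 = (-38)**2*(-1/17643) - 19017/1066 = 1444*(-1/17643) - 19017/1066 = -1444/17643 - 19017/1066 = -337056235/18807438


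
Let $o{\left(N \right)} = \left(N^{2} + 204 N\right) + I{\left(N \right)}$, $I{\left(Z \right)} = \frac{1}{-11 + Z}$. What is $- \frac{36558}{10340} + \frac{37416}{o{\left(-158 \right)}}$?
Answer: $- \frac{151910329}{17493870} \approx -8.6836$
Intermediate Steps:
$o{\left(N \right)} = N^{2} + \frac{1}{-11 + N} + 204 N$ ($o{\left(N \right)} = \left(N^{2} + 204 N\right) + \frac{1}{-11 + N} = N^{2} + \frac{1}{-11 + N} + 204 N$)
$- \frac{36558}{10340} + \frac{37416}{o{\left(-158 \right)}} = - \frac{36558}{10340} + \frac{37416}{\frac{1}{-11 - 158} \left(1 - 158 \left(-11 - 158\right) \left(204 - 158\right)\right)} = \left(-36558\right) \frac{1}{10340} + \frac{37416}{\frac{1}{-169} \left(1 - \left(-26702\right) 46\right)} = - \frac{18279}{5170} + \frac{37416}{\left(- \frac{1}{169}\right) \left(1 + 1228292\right)} = - \frac{18279}{5170} + \frac{37416}{\left(- \frac{1}{169}\right) 1228293} = - \frac{18279}{5170} + \frac{37416}{- \frac{1228293}{169}} = - \frac{18279}{5170} + 37416 \left(- \frac{169}{1228293}\right) = - \frac{18279}{5170} - \frac{2107768}{409431} = - \frac{151910329}{17493870}$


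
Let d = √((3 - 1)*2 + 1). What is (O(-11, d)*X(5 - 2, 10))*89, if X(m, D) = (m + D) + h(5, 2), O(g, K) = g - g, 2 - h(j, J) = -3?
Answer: 0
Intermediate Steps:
h(j, J) = 5 (h(j, J) = 2 - 1*(-3) = 2 + 3 = 5)
d = √5 (d = √(2*2 + 1) = √(4 + 1) = √5 ≈ 2.2361)
O(g, K) = 0
X(m, D) = 5 + D + m (X(m, D) = (m + D) + 5 = (D + m) + 5 = 5 + D + m)
(O(-11, d)*X(5 - 2, 10))*89 = (0*(5 + 10 + (5 - 2)))*89 = (0*(5 + 10 + 3))*89 = (0*18)*89 = 0*89 = 0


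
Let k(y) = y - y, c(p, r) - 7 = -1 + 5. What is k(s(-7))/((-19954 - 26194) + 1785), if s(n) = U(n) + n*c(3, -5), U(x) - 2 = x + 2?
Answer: 0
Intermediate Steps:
U(x) = 4 + x (U(x) = 2 + (x + 2) = 2 + (2 + x) = 4 + x)
c(p, r) = 11 (c(p, r) = 7 + (-1 + 5) = 7 + 4 = 11)
s(n) = 4 + 12*n (s(n) = (4 + n) + n*11 = (4 + n) + 11*n = 4 + 12*n)
k(y) = 0
k(s(-7))/((-19954 - 26194) + 1785) = 0/((-19954 - 26194) + 1785) = 0/(-46148 + 1785) = 0/(-44363) = 0*(-1/44363) = 0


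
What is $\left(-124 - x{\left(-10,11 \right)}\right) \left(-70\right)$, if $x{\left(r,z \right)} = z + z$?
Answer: $10220$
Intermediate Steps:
$x{\left(r,z \right)} = 2 z$
$\left(-124 - x{\left(-10,11 \right)}\right) \left(-70\right) = \left(-124 - 2 \cdot 11\right) \left(-70\right) = \left(-124 - 22\right) \left(-70\right) = \left(-146\right) \left(-70\right) = 10220$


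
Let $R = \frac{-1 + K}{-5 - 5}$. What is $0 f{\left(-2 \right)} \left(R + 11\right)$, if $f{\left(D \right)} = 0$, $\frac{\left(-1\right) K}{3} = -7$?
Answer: $0$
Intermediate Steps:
$K = 21$ ($K = \left(-3\right) \left(-7\right) = 21$)
$R = -2$ ($R = \frac{-1 + 21}{-5 - 5} = \frac{20}{-10} = 20 \left(- \frac{1}{10}\right) = -2$)
$0 f{\left(-2 \right)} \left(R + 11\right) = 0 \cdot 0 \left(-2 + 11\right) = 0 \cdot 9 = 0$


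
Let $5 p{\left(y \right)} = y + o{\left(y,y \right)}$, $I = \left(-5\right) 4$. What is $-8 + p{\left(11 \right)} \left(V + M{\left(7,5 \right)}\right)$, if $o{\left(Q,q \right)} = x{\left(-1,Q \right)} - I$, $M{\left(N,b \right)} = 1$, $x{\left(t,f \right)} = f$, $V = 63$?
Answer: $\frac{2648}{5} \approx 529.6$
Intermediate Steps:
$I = -20$
$o{\left(Q,q \right)} = 20 + Q$ ($o{\left(Q,q \right)} = Q - -20 = Q + 20 = 20 + Q$)
$p{\left(y \right)} = 4 + \frac{2 y}{5}$ ($p{\left(y \right)} = \frac{y + \left(20 + y\right)}{5} = \frac{20 + 2 y}{5} = 4 + \frac{2 y}{5}$)
$-8 + p{\left(11 \right)} \left(V + M{\left(7,5 \right)}\right) = -8 + \left(4 + \frac{2}{5} \cdot 11\right) \left(63 + 1\right) = -8 + \left(4 + \frac{22}{5}\right) 64 = -8 + \frac{42}{5} \cdot 64 = -8 + \frac{2688}{5} = \frac{2648}{5}$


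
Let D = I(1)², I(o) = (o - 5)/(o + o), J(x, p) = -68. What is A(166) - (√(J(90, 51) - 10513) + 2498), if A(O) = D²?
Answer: -2482 - I*√10581 ≈ -2482.0 - 102.86*I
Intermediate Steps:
I(o) = (-5 + o)/(2*o) (I(o) = (-5 + o)/((2*o)) = (-5 + o)*(1/(2*o)) = (-5 + o)/(2*o))
D = 4 (D = ((½)*(-5 + 1)/1)² = ((½)*1*(-4))² = (-2)² = 4)
A(O) = 16 (A(O) = 4² = 16)
A(166) - (√(J(90, 51) - 10513) + 2498) = 16 - (√(-68 - 10513) + 2498) = 16 - (√(-10581) + 2498) = 16 - (I*√10581 + 2498) = 16 - (2498 + I*√10581) = 16 + (-2498 - I*√10581) = -2482 - I*√10581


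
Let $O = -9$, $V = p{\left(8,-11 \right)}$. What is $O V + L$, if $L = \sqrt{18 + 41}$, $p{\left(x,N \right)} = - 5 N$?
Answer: $-495 + \sqrt{59} \approx -487.32$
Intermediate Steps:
$V = 55$ ($V = \left(-5\right) \left(-11\right) = 55$)
$L = \sqrt{59} \approx 7.6811$
$O V + L = \left(-9\right) 55 + \sqrt{59} = -495 + \sqrt{59}$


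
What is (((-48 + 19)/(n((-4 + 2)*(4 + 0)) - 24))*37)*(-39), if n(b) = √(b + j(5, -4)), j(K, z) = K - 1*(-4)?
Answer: -41847/23 ≈ -1819.4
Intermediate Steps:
j(K, z) = 4 + K (j(K, z) = K + 4 = 4 + K)
n(b) = √(9 + b) (n(b) = √(b + (4 + 5)) = √(b + 9) = √(9 + b))
(((-48 + 19)/(n((-4 + 2)*(4 + 0)) - 24))*37)*(-39) = (((-48 + 19)/(√(9 + (-4 + 2)*(4 + 0)) - 24))*37)*(-39) = (-29/(√(9 - 2*4) - 24)*37)*(-39) = (-29/(√(9 - 8) - 24)*37)*(-39) = (-29/(√1 - 24)*37)*(-39) = (-29/(1 - 24)*37)*(-39) = (-29/(-23)*37)*(-39) = (-29*(-1/23)*37)*(-39) = ((29/23)*37)*(-39) = (1073/23)*(-39) = -41847/23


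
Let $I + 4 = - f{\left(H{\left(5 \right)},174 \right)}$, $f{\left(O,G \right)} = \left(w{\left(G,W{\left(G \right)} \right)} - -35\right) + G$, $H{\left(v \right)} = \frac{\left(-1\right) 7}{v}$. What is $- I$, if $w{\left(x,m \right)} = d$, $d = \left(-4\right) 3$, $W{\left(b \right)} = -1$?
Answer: $201$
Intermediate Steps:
$H{\left(v \right)} = - \frac{7}{v}$
$d = -12$
$w{\left(x,m \right)} = -12$
$f{\left(O,G \right)} = 23 + G$ ($f{\left(O,G \right)} = \left(-12 - -35\right) + G = \left(-12 + 35\right) + G = 23 + G$)
$I = -201$ ($I = -4 - \left(23 + 174\right) = -4 - 197 = -201$)
$- I = \left(-1\right) \left(-201\right) = 201$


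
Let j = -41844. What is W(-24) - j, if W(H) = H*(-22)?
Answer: 42372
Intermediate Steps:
W(H) = -22*H
W(-24) - j = -22*(-24) - 1*(-41844) = 528 + 41844 = 42372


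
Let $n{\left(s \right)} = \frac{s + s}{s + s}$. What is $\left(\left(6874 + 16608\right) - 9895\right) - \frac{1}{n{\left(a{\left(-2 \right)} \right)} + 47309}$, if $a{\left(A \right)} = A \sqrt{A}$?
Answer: $\frac{642800969}{47310} \approx 13587.0$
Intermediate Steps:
$a{\left(A \right)} = A^{\frac{3}{2}}$
$n{\left(s \right)} = 1$ ($n{\left(s \right)} = \frac{2 s}{2 s} = 2 s \frac{1}{2 s} = 1$)
$\left(\left(6874 + 16608\right) - 9895\right) - \frac{1}{n{\left(a{\left(-2 \right)} \right)} + 47309} = \left(\left(6874 + 16608\right) - 9895\right) - \frac{1}{1 + 47309} = \left(23482 - 9895\right) - \frac{1}{47310} = 13587 - \frac{1}{47310} = \frac{642800969}{47310}$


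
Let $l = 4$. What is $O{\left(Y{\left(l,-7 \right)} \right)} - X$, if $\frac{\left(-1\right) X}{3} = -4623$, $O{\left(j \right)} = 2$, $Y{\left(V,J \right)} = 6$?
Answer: $-13867$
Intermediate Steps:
$X = 13869$ ($X = \left(-3\right) \left(-4623\right) = 13869$)
$O{\left(Y{\left(l,-7 \right)} \right)} - X = 2 - 13869 = -13867$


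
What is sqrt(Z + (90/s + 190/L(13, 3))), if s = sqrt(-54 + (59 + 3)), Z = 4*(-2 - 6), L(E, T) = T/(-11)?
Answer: sqrt(-26232 + 810*sqrt(2))/6 ≈ 26.398*I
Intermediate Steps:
L(E, T) = -T/11 (L(E, T) = T*(-1/11) = -T/11)
Z = -32 (Z = 4*(-8) = -32)
s = 2*sqrt(2) (s = sqrt(-54 + 62) = sqrt(8) = 2*sqrt(2) ≈ 2.8284)
sqrt(Z + (90/s + 190/L(13, 3))) = sqrt(-32 + (90/((2*sqrt(2))) + 190/((-1/11*3)))) = sqrt(-32 + (90*(sqrt(2)/4) + 190/(-3/11))) = sqrt(-32 + (45*sqrt(2)/2 + 190*(-11/3))) = sqrt(-32 + (45*sqrt(2)/2 - 2090/3)) = sqrt(-32 + (-2090/3 + 45*sqrt(2)/2)) = sqrt(-2186/3 + 45*sqrt(2)/2)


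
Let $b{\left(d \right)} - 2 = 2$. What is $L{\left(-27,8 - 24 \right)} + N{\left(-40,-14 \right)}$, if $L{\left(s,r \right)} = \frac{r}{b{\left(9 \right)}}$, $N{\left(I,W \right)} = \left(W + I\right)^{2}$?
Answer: $2912$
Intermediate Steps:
$N{\left(I,W \right)} = \left(I + W\right)^{2}$
$b{\left(d \right)} = 4$ ($b{\left(d \right)} = 2 + 2 = 4$)
$L{\left(s,r \right)} = \frac{r}{4}$
$L{\left(-27,8 - 24 \right)} + N{\left(-40,-14 \right)} = \frac{8 - 24}{4} + \left(-40 - 14\right)^{2} = \frac{8 - 24}{4} + \left(-54\right)^{2} = \frac{1}{4} \left(-16\right) + 2916 = -4 + 2916 = 2912$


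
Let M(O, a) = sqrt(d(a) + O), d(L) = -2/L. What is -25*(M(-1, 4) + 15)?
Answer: -375 - 25*I*sqrt(6)/2 ≈ -375.0 - 30.619*I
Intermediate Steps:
M(O, a) = sqrt(O - 2/a) (M(O, a) = sqrt(-2/a + O) = sqrt(O - 2/a))
-25*(M(-1, 4) + 15) = -25*(sqrt(-1 - 2/4) + 15) = -25*(sqrt(-1 - 2*1/4) + 15) = -25*(sqrt(-1 - 1/2) + 15) = -25*(sqrt(-3/2) + 15) = -25*(I*sqrt(6)/2 + 15) = -25*(15 + I*sqrt(6)/2) = -375 - 25*I*sqrt(6)/2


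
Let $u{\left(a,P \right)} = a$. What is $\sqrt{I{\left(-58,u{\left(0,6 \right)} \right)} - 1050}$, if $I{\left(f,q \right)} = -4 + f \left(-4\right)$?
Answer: $i \sqrt{822} \approx 28.671 i$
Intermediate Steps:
$I{\left(f,q \right)} = -4 - 4 f$
$\sqrt{I{\left(-58,u{\left(0,6 \right)} \right)} - 1050} = \sqrt{\left(-4 - -232\right) - 1050} = \sqrt{\left(-4 + 232\right) - 1050} = \sqrt{228 - 1050} = \sqrt{-822} = i \sqrt{822}$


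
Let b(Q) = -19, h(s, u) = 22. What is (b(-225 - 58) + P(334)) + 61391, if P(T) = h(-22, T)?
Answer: 61394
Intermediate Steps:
P(T) = 22
(b(-225 - 58) + P(334)) + 61391 = (-19 + 22) + 61391 = 3 + 61391 = 61394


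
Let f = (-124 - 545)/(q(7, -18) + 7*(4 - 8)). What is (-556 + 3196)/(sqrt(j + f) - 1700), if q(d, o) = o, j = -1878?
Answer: -206448000/133025719 - 2640*I*sqrt(3943074)/133025719 ≈ -1.5519 - 0.039408*I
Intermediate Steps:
f = 669/46 (f = (-124 - 545)/(-18 + 7*(4 - 8)) = -669/(-18 + 7*(-4)) = -669/(-18 - 28) = -669/(-46) = -669*(-1/46) = 669/46 ≈ 14.543)
(-556 + 3196)/(sqrt(j + f) - 1700) = (-556 + 3196)/(sqrt(-1878 + 669/46) - 1700) = 2640/(sqrt(-85719/46) - 1700) = 2640/(I*sqrt(3943074)/46 - 1700) = 2640/(-1700 + I*sqrt(3943074)/46)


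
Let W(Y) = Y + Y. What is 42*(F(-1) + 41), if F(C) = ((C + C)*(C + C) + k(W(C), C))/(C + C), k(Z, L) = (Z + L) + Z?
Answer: 1743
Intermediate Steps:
W(Y) = 2*Y
k(Z, L) = L + 2*Z (k(Z, L) = (L + Z) + Z = L + 2*Z)
F(C) = (4*C**2 + 5*C)/(2*C) (F(C) = ((C + C)*(C + C) + (C + 2*(2*C)))/(C + C) = ((2*C)*(2*C) + (C + 4*C))/((2*C)) = (4*C**2 + 5*C)*(1/(2*C)) = (4*C**2 + 5*C)/(2*C))
42*(F(-1) + 41) = 42*((5/2 + 2*(-1)) + 41) = 42*((5/2 - 2) + 41) = 42*(1/2 + 41) = 42*(83/2) = 1743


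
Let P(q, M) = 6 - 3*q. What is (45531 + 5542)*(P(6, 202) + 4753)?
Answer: 242137093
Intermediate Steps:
(45531 + 5542)*(P(6, 202) + 4753) = (45531 + 5542)*((6 - 3*6) + 4753) = 51073*((6 - 18) + 4753) = 51073*(-12 + 4753) = 51073*4741 = 242137093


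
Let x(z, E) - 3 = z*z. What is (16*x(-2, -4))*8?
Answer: 896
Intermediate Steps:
x(z, E) = 3 + z² (x(z, E) = 3 + z*z = 3 + z²)
(16*x(-2, -4))*8 = (16*(3 + (-2)²))*8 = (16*(3 + 4))*8 = (16*7)*8 = 112*8 = 896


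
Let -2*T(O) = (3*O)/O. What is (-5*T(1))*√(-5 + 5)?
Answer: 0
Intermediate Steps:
T(O) = -3/2 (T(O) = -3*O/(2*O) = -½*3 = -3/2)
(-5*T(1))*√(-5 + 5) = (-5*(-3/2))*√(-5 + 5) = 15*√0/2 = (15/2)*0 = 0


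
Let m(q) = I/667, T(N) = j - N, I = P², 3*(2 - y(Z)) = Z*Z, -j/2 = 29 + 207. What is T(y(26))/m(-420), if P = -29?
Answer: -17158/87 ≈ -197.22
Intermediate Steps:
j = -472 (j = -2*(29 + 207) = -2*236 = -472)
y(Z) = 2 - Z²/3 (y(Z) = 2 - Z*Z/3 = 2 - Z²/3)
I = 841 (I = (-29)² = 841)
T(N) = -472 - N
m(q) = 29/23 (m(q) = 841/667 = 841*(1/667) = 29/23)
T(y(26))/m(-420) = (-472 - (2 - ⅓*26²))/(29/23) = (-472 - (2 - ⅓*676))*(23/29) = (-472 - (2 - 676/3))*(23/29) = (-472 - 1*(-670/3))*(23/29) = (-472 + 670/3)*(23/29) = -746/3*23/29 = -17158/87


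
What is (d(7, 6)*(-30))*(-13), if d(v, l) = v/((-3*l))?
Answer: -455/3 ≈ -151.67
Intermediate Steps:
d(v, l) = -v/(3*l) (d(v, l) = v*(-1/(3*l)) = -v/(3*l))
(d(7, 6)*(-30))*(-13) = (-1/3*7/6*(-30))*(-13) = (-1/3*7*1/6*(-30))*(-13) = -7/18*(-30)*(-13) = (35/3)*(-13) = -455/3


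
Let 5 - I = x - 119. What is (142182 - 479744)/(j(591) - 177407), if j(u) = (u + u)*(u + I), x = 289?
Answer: -337562/326125 ≈ -1.0351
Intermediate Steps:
I = -165 (I = 5 - (289 - 119) = 5 - 1*170 = 5 - 170 = -165)
j(u) = 2*u*(-165 + u) (j(u) = (u + u)*(u - 165) = (2*u)*(-165 + u) = 2*u*(-165 + u))
(142182 - 479744)/(j(591) - 177407) = (142182 - 479744)/(2*591*(-165 + 591) - 177407) = -337562/(2*591*426 - 177407) = -337562/(503532 - 177407) = -337562/326125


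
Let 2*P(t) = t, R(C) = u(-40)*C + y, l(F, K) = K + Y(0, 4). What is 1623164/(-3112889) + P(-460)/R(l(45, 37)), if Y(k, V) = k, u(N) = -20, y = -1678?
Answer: -123417157/289498677 ≈ -0.42631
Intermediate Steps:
l(F, K) = K (l(F, K) = K + 0 = K)
R(C) = -1678 - 20*C (R(C) = -20*C - 1678 = -1678 - 20*C)
P(t) = t/2
1623164/(-3112889) + P(-460)/R(l(45, 37)) = 1623164/(-3112889) + ((½)*(-460))/(-1678 - 20*37) = 1623164*(-1/3112889) - 230/(-1678 - 740) = -1623164/3112889 - 230/(-2418) = -1623164/3112889 - 230*(-1/2418) = -1623164/3112889 + 115/1209 = -123417157/289498677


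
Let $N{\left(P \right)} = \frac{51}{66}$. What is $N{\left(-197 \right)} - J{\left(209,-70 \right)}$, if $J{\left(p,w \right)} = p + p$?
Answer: $- \frac{9179}{22} \approx -417.23$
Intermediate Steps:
$N{\left(P \right)} = \frac{17}{22}$ ($N{\left(P \right)} = 51 \cdot \frac{1}{66} = \frac{17}{22}$)
$J{\left(p,w \right)} = 2 p$
$N{\left(-197 \right)} - J{\left(209,-70 \right)} = \frac{17}{22} - 2 \cdot 209 = \frac{17}{22} - 418 = - \frac{9179}{22}$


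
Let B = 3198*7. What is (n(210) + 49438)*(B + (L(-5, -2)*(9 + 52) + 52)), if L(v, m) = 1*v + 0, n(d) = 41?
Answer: 1095118707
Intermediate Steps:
L(v, m) = v (L(v, m) = v + 0 = v)
B = 22386
(n(210) + 49438)*(B + (L(-5, -2)*(9 + 52) + 52)) = (41 + 49438)*(22386 + (-5*(9 + 52) + 52)) = 49479*(22386 + (-5*61 + 52)) = 49479*(22386 + (-305 + 52)) = 49479*(22386 - 253) = 49479*22133 = 1095118707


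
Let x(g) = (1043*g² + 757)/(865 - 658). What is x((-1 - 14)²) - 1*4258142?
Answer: -828632762/207 ≈ -4.0031e+6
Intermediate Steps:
x(g) = 757/207 + 1043*g²/207 (x(g) = (757 + 1043*g²)/207 = (757 + 1043*g²)*(1/207) = 757/207 + 1043*g²/207)
x((-1 - 14)²) - 1*4258142 = (757/207 + 1043*((-1 - 14)²)²/207) - 1*4258142 = (757/207 + 1043*((-15)²)²/207) - 4258142 = (757/207 + (1043/207)*225²) - 4258142 = (757/207 + (1043/207)*50625) - 4258142 = (757/207 + 5866875/23) - 4258142 = 52802632/207 - 4258142 = -828632762/207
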